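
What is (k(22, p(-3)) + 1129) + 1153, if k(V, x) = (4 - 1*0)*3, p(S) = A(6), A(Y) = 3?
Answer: 2294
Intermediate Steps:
p(S) = 3
k(V, x) = 12 (k(V, x) = (4 + 0)*3 = 4*3 = 12)
(k(22, p(-3)) + 1129) + 1153 = (12 + 1129) + 1153 = 1141 + 1153 = 2294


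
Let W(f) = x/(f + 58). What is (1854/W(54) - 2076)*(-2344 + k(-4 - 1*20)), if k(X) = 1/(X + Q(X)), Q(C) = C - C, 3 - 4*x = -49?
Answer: -846949135/26 ≈ -3.2575e+7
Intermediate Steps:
x = 13 (x = 3/4 - 1/4*(-49) = 3/4 + 49/4 = 13)
Q(C) = 0
k(X) = 1/X (k(X) = 1/(X + 0) = 1/X)
W(f) = 13/(58 + f) (W(f) = 13/(f + 58) = 13/(58 + f))
(1854/W(54) - 2076)*(-2344 + k(-4 - 1*20)) = (1854/((13/(58 + 54))) - 2076)*(-2344 + 1/(-4 - 1*20)) = (1854/((13/112)) - 2076)*(-2344 + 1/(-4 - 20)) = (1854/((13*(1/112))) - 2076)*(-2344 + 1/(-24)) = (1854/(13/112) - 2076)*(-2344 - 1/24) = (1854*(112/13) - 2076)*(-56257/24) = (207648/13 - 2076)*(-56257/24) = (180660/13)*(-56257/24) = -846949135/26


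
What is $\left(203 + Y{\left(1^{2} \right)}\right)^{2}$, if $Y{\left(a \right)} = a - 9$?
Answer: $38025$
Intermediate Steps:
$Y{\left(a \right)} = -9 + a$
$\left(203 + Y{\left(1^{2} \right)}\right)^{2} = \left(203 - \left(9 - 1^{2}\right)\right)^{2} = \left(203 + \left(-9 + 1\right)\right)^{2} = \left(203 - 8\right)^{2} = 195^{2} = 38025$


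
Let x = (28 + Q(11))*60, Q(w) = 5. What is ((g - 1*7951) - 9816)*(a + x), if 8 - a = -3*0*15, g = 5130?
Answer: -25122356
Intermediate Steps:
x = 1980 (x = (28 + 5)*60 = 33*60 = 1980)
a = 8 (a = 8 - (-3*0)*15 = 8 - 0*15 = 8 - 1*0 = 8 + 0 = 8)
((g - 1*7951) - 9816)*(a + x) = ((5130 - 1*7951) - 9816)*(8 + 1980) = ((5130 - 7951) - 9816)*1988 = (-2821 - 9816)*1988 = -12637*1988 = -25122356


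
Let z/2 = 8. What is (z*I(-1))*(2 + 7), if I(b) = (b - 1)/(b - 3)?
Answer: 72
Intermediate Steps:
I(b) = (-1 + b)/(-3 + b)
z = 16 (z = 2*8 = 16)
(z*I(-1))*(2 + 7) = (16*((-1 - 1)/(-3 - 1)))*(2 + 7) = (16*(-2/(-4)))*9 = (16*(-1/4*(-2)))*9 = (16*(1/2))*9 = 8*9 = 72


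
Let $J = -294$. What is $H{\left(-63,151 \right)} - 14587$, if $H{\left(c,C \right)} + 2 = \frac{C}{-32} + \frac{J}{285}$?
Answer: $- \frac{44368041}{3040} \approx -14595.0$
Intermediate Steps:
$H{\left(c,C \right)} = - \frac{288}{95} - \frac{C}{32}$ ($H{\left(c,C \right)} = -2 + \left(\frac{C}{-32} - \frac{294}{285}\right) = -2 + \left(C \left(- \frac{1}{32}\right) - \frac{98}{95}\right) = -2 - \left(\frac{98}{95} + \frac{C}{32}\right) = - \frac{288}{95} - \frac{C}{32}$)
$H{\left(-63,151 \right)} - 14587 = \left(- \frac{288}{95} - \frac{151}{32}\right) - 14587 = \left(- \frac{288}{95} - \frac{151}{32}\right) + \left(-227812 + 213225\right) = - \frac{23561}{3040} - 14587 = - \frac{44368041}{3040}$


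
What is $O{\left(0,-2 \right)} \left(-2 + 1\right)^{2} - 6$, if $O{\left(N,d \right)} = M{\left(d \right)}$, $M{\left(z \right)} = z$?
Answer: $-8$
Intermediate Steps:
$O{\left(N,d \right)} = d$
$O{\left(0,-2 \right)} \left(-2 + 1\right)^{2} - 6 = - 2 \left(-2 + 1\right)^{2} - 6 = - 2 \left(-1\right)^{2} - 6 = \left(-2\right) 1 - 6 = -2 - 6 = -8$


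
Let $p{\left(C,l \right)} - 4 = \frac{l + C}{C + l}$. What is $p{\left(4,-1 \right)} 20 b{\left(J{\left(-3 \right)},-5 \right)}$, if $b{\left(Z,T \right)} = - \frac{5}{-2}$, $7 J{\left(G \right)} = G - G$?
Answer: $250$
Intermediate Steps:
$J{\left(G \right)} = 0$ ($J{\left(G \right)} = \frac{G - G}{7} = \frac{1}{7} \cdot 0 = 0$)
$b{\left(Z,T \right)} = \frac{5}{2}$ ($b{\left(Z,T \right)} = \left(-5\right) \left(- \frac{1}{2}\right) = \frac{5}{2}$)
$p{\left(C,l \right)} = 5$ ($p{\left(C,l \right)} = 4 + \frac{l + C}{C + l} = 4 + \frac{C + l}{C + l} = 4 + 1 = 5$)
$p{\left(4,-1 \right)} 20 b{\left(J{\left(-3 \right)},-5 \right)} = 5 \cdot 20 \cdot \frac{5}{2} = 100 \cdot \frac{5}{2} = 250$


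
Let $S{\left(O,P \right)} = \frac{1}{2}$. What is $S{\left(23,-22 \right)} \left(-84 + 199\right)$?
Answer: $\frac{115}{2} \approx 57.5$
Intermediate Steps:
$S{\left(O,P \right)} = \frac{1}{2}$
$S{\left(23,-22 \right)} \left(-84 + 199\right) = \frac{-84 + 199}{2} = \frac{1}{2} \cdot 115 = \frac{115}{2}$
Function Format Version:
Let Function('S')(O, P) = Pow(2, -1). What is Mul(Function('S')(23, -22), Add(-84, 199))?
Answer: Rational(115, 2) ≈ 57.500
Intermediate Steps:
Function('S')(O, P) = Rational(1, 2)
Mul(Function('S')(23, -22), Add(-84, 199)) = Mul(Rational(1, 2), Add(-84, 199)) = Mul(Rational(1, 2), 115) = Rational(115, 2)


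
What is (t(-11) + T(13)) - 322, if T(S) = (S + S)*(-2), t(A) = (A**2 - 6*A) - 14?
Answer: -201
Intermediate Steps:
t(A) = -14 + A**2 - 6*A
T(S) = -4*S (T(S) = (2*S)*(-2) = -4*S)
(t(-11) + T(13)) - 322 = ((-14 + (-11)**2 - 6*(-11)) - 4*13) - 322 = ((-14 + 121 + 66) - 52) - 322 = (173 - 52) - 322 = 121 - 322 = -201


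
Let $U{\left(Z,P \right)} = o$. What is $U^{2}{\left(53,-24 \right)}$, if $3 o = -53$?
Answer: $\frac{2809}{9} \approx 312.11$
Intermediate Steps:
$o = - \frac{53}{3}$ ($o = \frac{1}{3} \left(-53\right) = - \frac{53}{3} \approx -17.667$)
$U{\left(Z,P \right)} = - \frac{53}{3}$
$U^{2}{\left(53,-24 \right)} = \left(- \frac{53}{3}\right)^{2} = \frac{2809}{9}$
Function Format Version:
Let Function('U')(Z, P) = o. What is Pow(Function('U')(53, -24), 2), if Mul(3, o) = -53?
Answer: Rational(2809, 9) ≈ 312.11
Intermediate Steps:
o = Rational(-53, 3) (o = Mul(Rational(1, 3), -53) = Rational(-53, 3) ≈ -17.667)
Function('U')(Z, P) = Rational(-53, 3)
Pow(Function('U')(53, -24), 2) = Pow(Rational(-53, 3), 2) = Rational(2809, 9)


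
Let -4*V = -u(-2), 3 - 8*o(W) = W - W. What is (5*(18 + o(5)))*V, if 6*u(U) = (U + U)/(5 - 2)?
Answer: -245/48 ≈ -5.1042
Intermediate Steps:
o(W) = 3/8 (o(W) = 3/8 - (W - W)/8 = 3/8 - ⅛*0 = 3/8 + 0 = 3/8)
u(U) = U/9 (u(U) = ((U + U)/(5 - 2))/6 = ((2*U)/3)/6 = ((2*U)*(⅓))/6 = (2*U/3)/6 = U/9)
V = -1/18 (V = -(-1)*(⅑)*(-2)/4 = -(-1)*(-2)/(4*9) = -¼*2/9 = -1/18 ≈ -0.055556)
(5*(18 + o(5)))*V = (5*(18 + 3/8))*(-1/18) = (5*(147/8))*(-1/18) = (735/8)*(-1/18) = -245/48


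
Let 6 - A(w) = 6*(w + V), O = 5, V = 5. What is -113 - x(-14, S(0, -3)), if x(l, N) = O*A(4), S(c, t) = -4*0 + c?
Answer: 127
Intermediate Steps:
S(c, t) = c (S(c, t) = 0 + c = c)
A(w) = -24 - 6*w (A(w) = 6 - 6*(w + 5) = 6 - 6*(5 + w) = 6 - (30 + 6*w) = 6 + (-30 - 6*w) = -24 - 6*w)
x(l, N) = -240 (x(l, N) = 5*(-24 - 6*4) = 5*(-24 - 24) = 5*(-48) = -240)
-113 - x(-14, S(0, -3)) = -113 - 1*(-240) = -113 + 240 = 127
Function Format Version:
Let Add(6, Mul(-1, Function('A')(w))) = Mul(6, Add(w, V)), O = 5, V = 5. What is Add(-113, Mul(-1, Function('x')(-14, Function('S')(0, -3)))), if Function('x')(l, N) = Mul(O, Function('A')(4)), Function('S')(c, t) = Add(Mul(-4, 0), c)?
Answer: 127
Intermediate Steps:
Function('S')(c, t) = c (Function('S')(c, t) = Add(0, c) = c)
Function('A')(w) = Add(-24, Mul(-6, w)) (Function('A')(w) = Add(6, Mul(-1, Mul(6, Add(w, 5)))) = Add(6, Mul(-1, Mul(6, Add(5, w)))) = Add(6, Mul(-1, Add(30, Mul(6, w)))) = Add(6, Add(-30, Mul(-6, w))) = Add(-24, Mul(-6, w)))
Function('x')(l, N) = -240 (Function('x')(l, N) = Mul(5, Add(-24, Mul(-6, 4))) = Mul(5, Add(-24, -24)) = Mul(5, -48) = -240)
Add(-113, Mul(-1, Function('x')(-14, Function('S')(0, -3)))) = Add(-113, Mul(-1, -240)) = Add(-113, 240) = 127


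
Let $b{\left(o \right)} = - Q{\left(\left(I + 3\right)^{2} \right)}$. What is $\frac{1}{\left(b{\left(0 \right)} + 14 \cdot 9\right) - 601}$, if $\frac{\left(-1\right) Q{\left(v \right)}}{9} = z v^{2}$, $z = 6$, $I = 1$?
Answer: $\frac{1}{13349} \approx 7.4912 \cdot 10^{-5}$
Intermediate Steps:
$Q{\left(v \right)} = - 54 v^{2}$ ($Q{\left(v \right)} = - 9 \cdot 6 v^{2} = - 54 v^{2}$)
$b{\left(o \right)} = 13824$ ($b{\left(o \right)} = - \left(-54\right) \left(\left(1 + 3\right)^{2}\right)^{2} = - \left(-54\right) \left(4^{2}\right)^{2} = - \left(-54\right) 16^{2} = - \left(-54\right) 256 = \left(-1\right) \left(-13824\right) = 13824$)
$\frac{1}{\left(b{\left(0 \right)} + 14 \cdot 9\right) - 601} = \frac{1}{\left(13824 + 14 \cdot 9\right) - 601} = \frac{1}{\left(13824 + 126\right) - 601} = \frac{1}{13950 - 601} = \frac{1}{13349}$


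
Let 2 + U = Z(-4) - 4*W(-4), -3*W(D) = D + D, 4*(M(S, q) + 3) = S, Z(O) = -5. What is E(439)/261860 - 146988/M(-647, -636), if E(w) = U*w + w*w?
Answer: 115562252156/129424305 ≈ 892.89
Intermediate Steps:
M(S, q) = -3 + S/4
W(D) = -2*D/3 (W(D) = -(D + D)/3 = -2*D/3)
U = -53/3 (U = -2 + (-5 - (-8)*(-4)/3) = -2 + (-5 - 4*8/3) = -2 + (-5 - 32/3) = -2 - 47/3 = -53/3 ≈ -17.667)
E(w) = w² - 53*w/3 (E(w) = -53*w/3 + w*w = -53*w/3 + w² = w² - 53*w/3)
E(439)/261860 - 146988/M(-647, -636) = ((⅓)*439*(-53 + 3*439))/261860 - 146988/(-3 + (¼)*(-647)) = ((⅓)*439*(-53 + 1317))*(1/261860) - 146988/(-3 - 647/4) = ((⅓)*439*1264)*(1/261860) - 146988/(-659/4) = (554896/3)*(1/261860) - 146988*(-4/659) = 138724/196395 + 587952/659 = 115562252156/129424305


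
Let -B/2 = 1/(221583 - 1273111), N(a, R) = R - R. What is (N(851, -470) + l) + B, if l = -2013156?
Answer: -1058444951183/525764 ≈ -2.0132e+6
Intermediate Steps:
N(a, R) = 0
B = 1/525764 (B = -2/(221583 - 1273111) = -2/(-1051528) = -2*(-1/1051528) = 1/525764 ≈ 1.9020e-6)
(N(851, -470) + l) + B = (0 - 2013156) + 1/525764 = -2013156 + 1/525764 = -1058444951183/525764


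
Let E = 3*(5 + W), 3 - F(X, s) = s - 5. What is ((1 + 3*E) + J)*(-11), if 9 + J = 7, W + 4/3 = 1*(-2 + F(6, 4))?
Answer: -550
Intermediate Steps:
F(X, s) = 8 - s (F(X, s) = 3 - (s - 5) = 3 - (-5 + s) = 3 + (5 - s) = 8 - s)
W = 2/3 (W = -4/3 + 1*(-2 + (8 - 1*4)) = -4/3 + 1*(-2 + (8 - 4)) = -4/3 + 1*(-2 + 4) = -4/3 + 1*2 = -4/3 + 2 = 2/3 ≈ 0.66667)
J = -2 (J = -9 + 7 = -2)
E = 17 (E = 3*(5 + 2/3) = 3*(17/3) = 17)
((1 + 3*E) + J)*(-11) = ((1 + 3*17) - 2)*(-11) = ((1 + 51) - 2)*(-11) = (52 - 2)*(-11) = 50*(-11) = -550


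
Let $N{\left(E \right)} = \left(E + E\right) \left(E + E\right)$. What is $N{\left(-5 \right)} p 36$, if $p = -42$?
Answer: $-151200$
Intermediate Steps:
$N{\left(E \right)} = 4 E^{2}$ ($N{\left(E \right)} = 2 E 2 E = 4 E^{2}$)
$N{\left(-5 \right)} p 36 = 4 \left(-5\right)^{2} \left(-42\right) 36 = 4 \cdot 25 \left(-42\right) 36 = 100 \left(-42\right) 36 = \left(-4200\right) 36 = -151200$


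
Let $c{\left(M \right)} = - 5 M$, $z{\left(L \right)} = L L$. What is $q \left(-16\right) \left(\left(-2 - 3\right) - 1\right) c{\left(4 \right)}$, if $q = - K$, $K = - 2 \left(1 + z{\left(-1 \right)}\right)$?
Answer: $-7680$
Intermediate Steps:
$z{\left(L \right)} = L^{2}$
$K = -4$ ($K = - 2 \left(1 + \left(-1\right)^{2}\right) = - 2 \left(1 + 1\right) = \left(-2\right) 2 = -4$)
$q = 4$ ($q = \left(-1\right) \left(-4\right) = 4$)
$q \left(-16\right) \left(\left(-2 - 3\right) - 1\right) c{\left(4 \right)} = 4 \left(-16\right) \left(\left(-2 - 3\right) - 1\right) \left(\left(-5\right) 4\right) = - 64 \left(\left(-2 - 3\right) - 1\right) \left(-20\right) = - 64 \left(-5 - 1\right) \left(-20\right) = - 64 \left(\left(-6\right) \left(-20\right)\right) = \left(-64\right) 120 = -7680$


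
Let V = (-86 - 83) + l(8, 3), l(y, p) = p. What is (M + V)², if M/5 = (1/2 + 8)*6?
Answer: 7921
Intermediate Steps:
M = 255 (M = 5*((1/2 + 8)*6) = 5*((½ + 8)*6) = 5*((17/2)*6) = 5*51 = 255)
V = -166 (V = (-86 - 83) + 3 = -169 + 3 = -166)
(M + V)² = (255 - 166)² = 89² = 7921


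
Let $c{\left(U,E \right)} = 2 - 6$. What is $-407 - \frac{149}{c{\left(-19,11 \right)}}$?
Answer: $- \frac{1479}{4} \approx -369.75$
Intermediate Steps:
$c{\left(U,E \right)} = -4$ ($c{\left(U,E \right)} = 2 - 6 = -4$)
$-407 - \frac{149}{c{\left(-19,11 \right)}} = -407 - \frac{149}{-4} = -407 - 149 \left(- \frac{1}{4}\right) = -407 - - \frac{149}{4} = -407 + \frac{149}{4} = - \frac{1479}{4}$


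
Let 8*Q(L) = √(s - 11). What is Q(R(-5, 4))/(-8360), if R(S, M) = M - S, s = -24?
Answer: -I*√35/66880 ≈ -8.8458e-5*I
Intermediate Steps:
Q(L) = I*√35/8 (Q(L) = √(-24 - 11)/8 = √(-35)/8 = (I*√35)/8 = I*√35/8)
Q(R(-5, 4))/(-8360) = (I*√35/8)/(-8360) = (I*√35/8)*(-1/8360) = -I*√35/66880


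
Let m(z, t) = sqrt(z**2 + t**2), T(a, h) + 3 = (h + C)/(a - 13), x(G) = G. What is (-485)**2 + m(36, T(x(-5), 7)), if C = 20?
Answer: 235225 + 9*sqrt(65)/2 ≈ 2.3526e+5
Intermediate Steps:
T(a, h) = -3 + (20 + h)/(-13 + a) (T(a, h) = -3 + (h + 20)/(a - 13) = -3 + (20 + h)/(-13 + a))
m(z, t) = sqrt(t**2 + z**2)
(-485)**2 + m(36, T(x(-5), 7)) = (-485)**2 + sqrt(((59 + 7 - 3*(-5))/(-13 - 5))**2 + 36**2) = 235225 + sqrt(((59 + 7 + 15)/(-18))**2 + 1296) = 235225 + sqrt((-1/18*81)**2 + 1296) = 235225 + sqrt((-9/2)**2 + 1296) = 235225 + sqrt(81/4 + 1296) = 235225 + sqrt(5265/4) = 235225 + 9*sqrt(65)/2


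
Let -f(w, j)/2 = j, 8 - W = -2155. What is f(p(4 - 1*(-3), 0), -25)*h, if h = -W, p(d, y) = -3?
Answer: -108150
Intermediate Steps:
W = 2163 (W = 8 - 1*(-2155) = 8 + 2155 = 2163)
f(w, j) = -2*j
h = -2163 (h = -1*2163 = -2163)
f(p(4 - 1*(-3), 0), -25)*h = -2*(-25)*(-2163) = 50*(-2163) = -108150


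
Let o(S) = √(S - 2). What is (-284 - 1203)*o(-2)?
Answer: -2974*I ≈ -2974.0*I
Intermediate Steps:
o(S) = √(-2 + S)
(-284 - 1203)*o(-2) = (-284 - 1203)*√(-2 - 2) = -2974*I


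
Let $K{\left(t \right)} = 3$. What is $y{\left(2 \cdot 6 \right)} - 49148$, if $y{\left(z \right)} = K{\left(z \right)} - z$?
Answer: $-49157$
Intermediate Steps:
$y{\left(z \right)} = 3 - z$
$y{\left(2 \cdot 6 \right)} - 49148 = \left(3 - 2 \cdot 6\right) - 49148 = \left(3 - 12\right) - 49148 = -9 - 49148 = -49157$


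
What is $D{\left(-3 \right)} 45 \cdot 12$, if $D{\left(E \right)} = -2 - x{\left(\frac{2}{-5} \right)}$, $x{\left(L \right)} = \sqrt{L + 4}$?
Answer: $-1080 - 324 \sqrt{10} \approx -2104.6$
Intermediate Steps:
$x{\left(L \right)} = \sqrt{4 + L}$
$D{\left(E \right)} = -2 - \frac{3 \sqrt{10}}{5}$ ($D{\left(E \right)} = -2 - \sqrt{4 + \frac{2}{-5}} = -2 - \sqrt{4 + 2 \left(- \frac{1}{5}\right)} = -2 - \sqrt{4 - \frac{2}{5}} = -2 - \sqrt{\frac{18}{5}} = -2 - \frac{3 \sqrt{10}}{5}$)
$D{\left(-3 \right)} 45 \cdot 12 = \left(-2 - \frac{3 \sqrt{10}}{5}\right) 45 \cdot 12 = \left(-90 - 27 \sqrt{10}\right) 12 = -1080 - 324 \sqrt{10}$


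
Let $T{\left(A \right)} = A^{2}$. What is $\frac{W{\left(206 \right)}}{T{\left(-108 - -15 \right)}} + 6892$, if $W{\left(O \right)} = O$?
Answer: $\frac{59609114}{8649} \approx 6892.0$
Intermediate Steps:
$\frac{W{\left(206 \right)}}{T{\left(-108 - -15 \right)}} + 6892 = \frac{206}{\left(-108 - -15\right)^{2}} + 6892 = \frac{206}{\left(-108 + 15\right)^{2}} + 6892 = \frac{206}{\left(-93\right)^{2}} + 6892 = \frac{206}{8649} + 6892 = \frac{59609114}{8649}$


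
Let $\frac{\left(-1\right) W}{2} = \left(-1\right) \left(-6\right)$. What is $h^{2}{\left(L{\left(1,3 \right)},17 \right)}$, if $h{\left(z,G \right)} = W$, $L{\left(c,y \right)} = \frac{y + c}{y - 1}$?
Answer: $144$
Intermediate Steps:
$W = -12$ ($W = - 2 \left(\left(-1\right) \left(-6\right)\right) = \left(-2\right) 6 = -12$)
$L{\left(c,y \right)} = \frac{c + y}{-1 + y}$
$h{\left(z,G \right)} = -12$
$h^{2}{\left(L{\left(1,3 \right)},17 \right)} = \left(-12\right)^{2} = 144$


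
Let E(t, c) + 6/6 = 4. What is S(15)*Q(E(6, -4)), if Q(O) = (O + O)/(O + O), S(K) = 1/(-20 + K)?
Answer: -1/5 ≈ -0.20000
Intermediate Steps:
E(t, c) = 3 (E(t, c) = -1 + 4 = 3)
Q(O) = 1 (Q(O) = (2*O)/((2*O)) = (2*O)*(1/(2*O)) = 1)
S(15)*Q(E(6, -4)) = 1/(-20 + 15) = 1/(-5) = -1/5*1 = -1/5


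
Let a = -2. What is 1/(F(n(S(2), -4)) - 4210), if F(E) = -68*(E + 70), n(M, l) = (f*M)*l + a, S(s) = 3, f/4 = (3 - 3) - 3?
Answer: -1/18626 ≈ -5.3688e-5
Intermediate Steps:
f = -12 (f = 4*((3 - 3) - 3) = 4*(0 - 3) = 4*(-3) = -12)
n(M, l) = -2 - 12*M*l (n(M, l) = (-12*M)*l - 2 = -12*M*l - 2 = -2 - 12*M*l)
F(E) = -4760 - 68*E (F(E) = -68*(70 + E) = -4760 - 68*E)
1/(F(n(S(2), -4)) - 4210) = 1/((-4760 - 68*(-2 - 12*3*(-4))) - 4210) = 1/((-4760 - 68*(-2 + 144)) - 4210) = 1/((-4760 - 68*142) - 4210) = 1/((-4760 - 9656) - 4210) = 1/(-14416 - 4210) = 1/(-18626) = -1/18626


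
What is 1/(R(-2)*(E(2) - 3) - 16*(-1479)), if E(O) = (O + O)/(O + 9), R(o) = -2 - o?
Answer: 1/23664 ≈ 4.2258e-5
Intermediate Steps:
E(O) = 2*O/(9 + O) (E(O) = (2*O)/(9 + O) = 2*O/(9 + O))
1/(R(-2)*(E(2) - 3) - 16*(-1479)) = 1/((-2 - 1*(-2))*(2*2/(9 + 2) - 3) - 16*(-1479)) = 1/((-2 + 2)*(2*2/11 - 3) + 23664) = 1/(0*(2*2*(1/11) - 3) + 23664) = 1/(0*(4/11 - 3) + 23664) = 1/(0*(-29/11) + 23664) = 1/(0 + 23664) = 1/23664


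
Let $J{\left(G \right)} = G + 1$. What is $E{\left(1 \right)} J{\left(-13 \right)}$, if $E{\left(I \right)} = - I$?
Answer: $12$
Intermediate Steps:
$J{\left(G \right)} = 1 + G$
$E{\left(1 \right)} J{\left(-13 \right)} = \left(-1\right) 1 \left(1 - 13\right) = \left(-1\right) \left(-12\right) = 12$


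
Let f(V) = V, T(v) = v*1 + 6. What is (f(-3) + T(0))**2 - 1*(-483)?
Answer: 492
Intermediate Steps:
T(v) = 6 + v (T(v) = v + 6 = 6 + v)
(f(-3) + T(0))**2 - 1*(-483) = (-3 + (6 + 0))**2 - 1*(-483) = (-3 + 6)**2 + 483 = 3**2 + 483 = 9 + 483 = 492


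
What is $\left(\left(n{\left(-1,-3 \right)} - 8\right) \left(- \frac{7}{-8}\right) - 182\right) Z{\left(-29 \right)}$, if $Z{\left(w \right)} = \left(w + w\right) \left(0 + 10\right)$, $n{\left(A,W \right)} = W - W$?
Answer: $109620$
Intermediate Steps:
$n{\left(A,W \right)} = 0$
$Z{\left(w \right)} = 20 w$ ($Z{\left(w \right)} = 2 w 10 = 20 w$)
$\left(\left(n{\left(-1,-3 \right)} - 8\right) \left(- \frac{7}{-8}\right) - 182\right) Z{\left(-29 \right)} = \left(\left(0 - 8\right) \left(- \frac{7}{-8}\right) - 182\right) 20 \left(-29\right) = \left(- 8 \left(\left(-7\right) \left(- \frac{1}{8}\right)\right) - 182\right) \left(-580\right) = \left(\left(-8\right) \frac{7}{8} - 182\right) \left(-580\right) = \left(-7 - 182\right) \left(-580\right) = \left(-189\right) \left(-580\right) = 109620$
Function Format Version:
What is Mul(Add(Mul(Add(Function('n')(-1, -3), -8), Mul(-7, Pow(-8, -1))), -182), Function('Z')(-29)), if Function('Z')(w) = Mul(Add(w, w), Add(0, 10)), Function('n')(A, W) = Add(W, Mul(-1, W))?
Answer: 109620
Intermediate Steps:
Function('n')(A, W) = 0
Function('Z')(w) = Mul(20, w) (Function('Z')(w) = Mul(Mul(2, w), 10) = Mul(20, w))
Mul(Add(Mul(Add(Function('n')(-1, -3), -8), Mul(-7, Pow(-8, -1))), -182), Function('Z')(-29)) = Mul(Add(Mul(Add(0, -8), Mul(-7, Pow(-8, -1))), -182), Mul(20, -29)) = Mul(Add(Mul(-8, Mul(-7, Rational(-1, 8))), -182), -580) = Mul(Add(Mul(-8, Rational(7, 8)), -182), -580) = Mul(Add(-7, -182), -580) = Mul(-189, -580) = 109620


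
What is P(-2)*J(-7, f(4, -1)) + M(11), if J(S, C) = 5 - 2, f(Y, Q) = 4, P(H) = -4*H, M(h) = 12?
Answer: 36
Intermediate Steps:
J(S, C) = 3
P(-2)*J(-7, f(4, -1)) + M(11) = -4*(-2)*3 + 12 = 8*3 + 12 = 24 + 12 = 36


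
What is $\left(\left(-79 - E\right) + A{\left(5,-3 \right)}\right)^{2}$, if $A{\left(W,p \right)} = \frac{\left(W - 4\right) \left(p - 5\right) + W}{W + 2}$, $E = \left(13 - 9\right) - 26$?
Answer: $\frac{161604}{49} \approx 3298.0$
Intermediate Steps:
$E = -22$ ($E = 4 - 26 = -22$)
$A{\left(W,p \right)} = \frac{W + \left(-5 + p\right) \left(-4 + W\right)}{2 + W}$ ($A{\left(W,p \right)} = \frac{\left(-4 + W\right) \left(-5 + p\right) + W}{2 + W} = \frac{\left(-5 + p\right) \left(-4 + W\right) + W}{2 + W} = \frac{W + \left(-5 + p\right) \left(-4 + W\right)}{2 + W}$)
$\left(\left(-79 - E\right) + A{\left(5,-3 \right)}\right)^{2} = \left(\left(-79 - -22\right) + \frac{20 - 20 - -12 + 5 \left(-3\right)}{2 + 5}\right)^{2} = \left(\left(-79 + 22\right) + \frac{20 - 20 + 12 - 15}{7}\right)^{2} = \left(-57 + \frac{1}{7} \left(-3\right)\right)^{2} = \left(-57 - \frac{3}{7}\right)^{2} = \left(- \frac{402}{7}\right)^{2} = \frac{161604}{49}$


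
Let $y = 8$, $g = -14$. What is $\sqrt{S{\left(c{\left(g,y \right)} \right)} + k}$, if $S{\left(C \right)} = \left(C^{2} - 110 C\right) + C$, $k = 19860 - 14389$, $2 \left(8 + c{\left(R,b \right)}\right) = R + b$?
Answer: $\sqrt{6791} \approx 82.407$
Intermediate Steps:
$c{\left(R,b \right)} = -8 + \frac{R}{2} + \frac{b}{2}$ ($c{\left(R,b \right)} = -8 + \frac{R + b}{2} = -8 + \left(\frac{R}{2} + \frac{b}{2}\right) = -8 + \frac{R}{2} + \frac{b}{2}$)
$k = 5471$
$S{\left(C \right)} = C^{2} - 109 C$
$\sqrt{S{\left(c{\left(g,y \right)} \right)} + k} = \sqrt{\left(-8 + \frac{1}{2} \left(-14\right) + \frac{1}{2} \cdot 8\right) \left(-109 + \left(-8 + \frac{1}{2} \left(-14\right) + \frac{1}{2} \cdot 8\right)\right) + 5471} = \sqrt{\left(-8 - 7 + 4\right) \left(-109 - 11\right) + 5471} = \sqrt{- 11 \left(-109 - 11\right) + 5471} = \sqrt{\left(-11\right) \left(-120\right) + 5471} = \sqrt{1320 + 5471} = \sqrt{6791}$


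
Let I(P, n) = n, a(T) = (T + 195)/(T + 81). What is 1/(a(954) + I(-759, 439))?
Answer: 345/151838 ≈ 0.0022722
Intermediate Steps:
a(T) = (195 + T)/(81 + T)
1/(a(954) + I(-759, 439)) = 1/((195 + 954)/(81 + 954) + 439) = 1/(1149/1035 + 439) = 1/((1/1035)*1149 + 439) = 1/(383/345 + 439) = 1/(151838/345) = 345/151838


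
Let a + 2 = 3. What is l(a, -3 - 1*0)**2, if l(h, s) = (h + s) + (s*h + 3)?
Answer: 4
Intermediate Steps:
a = 1 (a = -2 + 3 = 1)
l(h, s) = 3 + h + s + h*s (l(h, s) = (h + s) + (h*s + 3) = (h + s) + (3 + h*s) = 3 + h + s + h*s)
l(a, -3 - 1*0)**2 = (3 + 1 + (-3 - 1*0) + 1*(-3 - 1*0))**2 = (3 + 1 + (-3 + 0) + 1*(-3 + 0))**2 = (3 + 1 - 3 + 1*(-3))**2 = (3 + 1 - 3 - 3)**2 = (-2)**2 = 4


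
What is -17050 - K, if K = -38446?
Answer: 21396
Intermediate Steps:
-17050 - K = -17050 - 1*(-38446) = -17050 + 38446 = 21396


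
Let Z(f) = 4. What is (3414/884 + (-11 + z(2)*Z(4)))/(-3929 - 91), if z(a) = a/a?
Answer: 1387/1776840 ≈ 0.00078060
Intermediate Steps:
z(a) = 1
(3414/884 + (-11 + z(2)*Z(4)))/(-3929 - 91) = (3414/884 + (-11 + 1*4))/(-3929 - 91) = (3414*(1/884) + (-11 + 4))/(-4020) = (1707/442 - 7)*(-1/4020) = -1387/442*(-1/4020) = 1387/1776840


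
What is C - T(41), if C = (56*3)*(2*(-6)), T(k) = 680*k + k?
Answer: -29937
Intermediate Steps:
T(k) = 681*k
C = -2016 (C = 168*(-12) = -2016)
C - T(41) = -2016 - 681*41 = -2016 - 1*27921 = -2016 - 27921 = -29937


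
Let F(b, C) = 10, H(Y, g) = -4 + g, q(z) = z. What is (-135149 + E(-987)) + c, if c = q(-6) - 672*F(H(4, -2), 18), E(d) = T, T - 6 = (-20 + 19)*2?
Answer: -141871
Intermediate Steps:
T = 4 (T = 6 + (-20 + 19)*2 = 6 - 1*2 = 6 - 2 = 4)
E(d) = 4
c = -6726 (c = -6 - 672*10 = -6 - 6720 = -6726)
(-135149 + E(-987)) + c = (-135149 + 4) - 6726 = -135145 - 6726 = -141871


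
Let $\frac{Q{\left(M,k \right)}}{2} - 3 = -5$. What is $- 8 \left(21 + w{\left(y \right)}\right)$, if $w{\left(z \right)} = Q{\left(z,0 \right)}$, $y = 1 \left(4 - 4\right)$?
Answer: $-136$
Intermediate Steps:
$Q{\left(M,k \right)} = -4$ ($Q{\left(M,k \right)} = 6 + 2 \left(-5\right) = 6 - 10 = -4$)
$y = 0$ ($y = 1 \cdot 0 = 0$)
$w{\left(z \right)} = -4$
$- 8 \left(21 + w{\left(y \right)}\right) = - 8 \left(21 - 4\right) = \left(-8\right) 17 = -136$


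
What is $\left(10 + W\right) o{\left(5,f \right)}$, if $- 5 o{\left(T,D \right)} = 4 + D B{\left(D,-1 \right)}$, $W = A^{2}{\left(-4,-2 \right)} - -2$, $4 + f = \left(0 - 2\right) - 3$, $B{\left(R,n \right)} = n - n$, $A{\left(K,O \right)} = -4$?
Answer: $- \frac{112}{5} \approx -22.4$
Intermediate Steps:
$B{\left(R,n \right)} = 0$
$f = -9$ ($f = -4 + \left(\left(0 - 2\right) - 3\right) = -4 - 5 = -9$)
$W = 18$ ($W = \left(-4\right)^{2} - -2 = 16 + 2 = 18$)
$o{\left(T,D \right)} = - \frac{4}{5}$ ($o{\left(T,D \right)} = - \frac{4 + D 0}{5} = - \frac{4 + 0}{5} = \left(- \frac{1}{5}\right) 4 = - \frac{4}{5}$)
$\left(10 + W\right) o{\left(5,f \right)} = \left(10 + 18\right) \left(- \frac{4}{5}\right) = 28 \left(- \frac{4}{5}\right) = - \frac{112}{5}$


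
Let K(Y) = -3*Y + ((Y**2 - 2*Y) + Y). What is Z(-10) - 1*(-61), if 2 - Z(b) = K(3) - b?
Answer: 56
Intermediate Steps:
K(Y) = Y**2 - 4*Y (K(Y) = -3*Y + (Y**2 - Y) = Y**2 - 4*Y)
Z(b) = 5 + b (Z(b) = 2 - (3*(-4 + 3) - b) = 2 - (3*(-1) - b) = 2 - (-3 - b) = 2 + (3 + b) = 5 + b)
Z(-10) - 1*(-61) = (5 - 10) - 1*(-61) = -5 + 61 = 56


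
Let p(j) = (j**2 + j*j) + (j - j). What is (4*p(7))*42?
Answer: 16464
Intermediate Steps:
p(j) = 2*j**2 (p(j) = (j**2 + j**2) + 0 = 2*j**2 + 0 = 2*j**2)
(4*p(7))*42 = (4*(2*7**2))*42 = (4*(2*49))*42 = (4*98)*42 = 392*42 = 16464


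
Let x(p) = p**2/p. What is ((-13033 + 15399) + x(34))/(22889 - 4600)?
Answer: 2400/18289 ≈ 0.13123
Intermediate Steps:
x(p) = p
((-13033 + 15399) + x(34))/(22889 - 4600) = ((-13033 + 15399) + 34)/(22889 - 4600) = (2366 + 34)/18289 = 2400*(1/18289) = 2400/18289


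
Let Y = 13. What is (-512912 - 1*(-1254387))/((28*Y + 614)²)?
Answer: 741475/956484 ≈ 0.77521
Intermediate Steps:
(-512912 - 1*(-1254387))/((28*Y + 614)²) = (-512912 - 1*(-1254387))/((28*13 + 614)²) = (-512912 + 1254387)/((364 + 614)²) = 741475/(978²) = 741475/956484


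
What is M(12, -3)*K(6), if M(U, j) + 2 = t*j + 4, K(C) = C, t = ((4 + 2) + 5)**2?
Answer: -2166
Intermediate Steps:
t = 121 (t = (6 + 5)**2 = 11**2 = 121)
M(U, j) = 2 + 121*j (M(U, j) = -2 + (121*j + 4) = -2 + (4 + 121*j) = 2 + 121*j)
M(12, -3)*K(6) = (2 + 121*(-3))*6 = (2 - 363)*6 = -361*6 = -2166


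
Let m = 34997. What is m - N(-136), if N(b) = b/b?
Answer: 34996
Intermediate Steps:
N(b) = 1
m - N(-136) = 34997 - 1*1 = 34997 - 1 = 34996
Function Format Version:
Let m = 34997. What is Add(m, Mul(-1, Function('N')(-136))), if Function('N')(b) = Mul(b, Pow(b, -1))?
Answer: 34996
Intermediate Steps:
Function('N')(b) = 1
Add(m, Mul(-1, Function('N')(-136))) = Add(34997, Mul(-1, 1)) = Add(34997, -1) = 34996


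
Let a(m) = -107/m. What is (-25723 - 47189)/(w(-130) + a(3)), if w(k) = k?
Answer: 31248/71 ≈ 440.11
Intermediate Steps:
(-25723 - 47189)/(w(-130) + a(3)) = (-25723 - 47189)/(-130 - 107/3) = -72912/(-130 - 107*1/3) = -72912/(-130 - 107/3) = -72912/(-497/3) = -72912*(-3/497) = 31248/71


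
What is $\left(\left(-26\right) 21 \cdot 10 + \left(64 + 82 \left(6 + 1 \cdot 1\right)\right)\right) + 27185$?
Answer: $22363$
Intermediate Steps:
$\left(\left(-26\right) 21 \cdot 10 + \left(64 + 82 \left(6 + 1 \cdot 1\right)\right)\right) + 27185 = \left(\left(-546\right) 10 + \left(64 + 82 \left(6 + 1\right)\right)\right) + 27185 = \left(-5460 + \left(64 + 82 \cdot 7\right)\right) + 27185 = \left(-5460 + \left(64 + 574\right)\right) + 27185 = \left(-5460 + 638\right) + 27185 = -4822 + 27185 = 22363$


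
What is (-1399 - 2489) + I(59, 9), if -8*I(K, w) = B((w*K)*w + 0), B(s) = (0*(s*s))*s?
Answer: -3888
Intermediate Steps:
B(s) = 0 (B(s) = (0*s²)*s = 0*s = 0)
I(K, w) = 0 (I(K, w) = -⅛*0 = 0)
(-1399 - 2489) + I(59, 9) = (-1399 - 2489) + 0 = -3888 + 0 = -3888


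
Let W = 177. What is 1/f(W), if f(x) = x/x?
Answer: 1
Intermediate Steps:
f(x) = 1
1/f(W) = 1/1 = 1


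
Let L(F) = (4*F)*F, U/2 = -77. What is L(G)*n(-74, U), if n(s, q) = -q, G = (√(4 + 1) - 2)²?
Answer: 99176 - 44352*√5 ≈ 1.9131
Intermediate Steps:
U = -154 (U = 2*(-77) = -154)
G = (-2 + √5)² (G = (√5 - 2)² = (-2 + √5)² ≈ 0.055728)
L(F) = 4*F²
L(G)*n(-74, U) = (4*((2 - √5)²)²)*(-1*(-154)) = (4*(2 - √5)⁴)*154 = 616*(2 - √5)⁴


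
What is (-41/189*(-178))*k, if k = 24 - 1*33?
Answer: -7298/21 ≈ -347.52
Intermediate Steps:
k = -9 (k = 24 - 33 = -9)
(-41/189*(-178))*k = (-41/189*(-178))*(-9) = (-41*1/189*(-178))*(-9) = -41/189*(-178)*(-9) = (7298/189)*(-9) = -7298/21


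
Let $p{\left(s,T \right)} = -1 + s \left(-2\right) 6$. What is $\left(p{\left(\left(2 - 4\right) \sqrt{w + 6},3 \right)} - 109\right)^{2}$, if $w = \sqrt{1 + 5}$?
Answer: $4 \left(55 - 12 \sqrt{6 + \sqrt{6}}\right)^{2} \approx 1619.0$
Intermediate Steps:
$w = \sqrt{6} \approx 2.4495$
$p{\left(s,T \right)} = -1 - 12 s$ ($p{\left(s,T \right)} = -1 + - 2 s 6 = -1 - 12 s$)
$\left(p{\left(\left(2 - 4\right) \sqrt{w + 6},3 \right)} - 109\right)^{2} = \left(\left(-1 - 12 \left(2 - 4\right) \sqrt{\sqrt{6} + 6}\right) - 109\right)^{2} = \left(\left(-1 - 12 \left(- 2 \sqrt{6 + \sqrt{6}}\right)\right) - 109\right)^{2} = \left(\left(-1 + 24 \sqrt{6 + \sqrt{6}}\right) - 109\right)^{2} = \left(-110 + 24 \sqrt{6 + \sqrt{6}}\right)^{2}$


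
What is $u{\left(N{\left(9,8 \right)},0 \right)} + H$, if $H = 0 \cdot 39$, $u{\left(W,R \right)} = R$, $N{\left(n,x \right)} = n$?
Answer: $0$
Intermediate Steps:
$H = 0$
$u{\left(N{\left(9,8 \right)},0 \right)} + H = 0 + 0 = 0$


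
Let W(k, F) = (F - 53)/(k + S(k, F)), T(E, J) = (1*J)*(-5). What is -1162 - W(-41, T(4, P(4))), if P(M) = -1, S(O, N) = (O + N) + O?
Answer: -68582/59 ≈ -1162.4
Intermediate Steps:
S(O, N) = N + 2*O (S(O, N) = (N + O) + O = N + 2*O)
T(E, J) = -5*J (T(E, J) = J*(-5) = -5*J)
W(k, F) = (-53 + F)/(F + 3*k) (W(k, F) = (F - 53)/(k + (F + 2*k)) = (-53 + F)/(F + 3*k))
-1162 - W(-41, T(4, P(4))) = -1162 - (-53 - 5*(-1))/(-5*(-1) + 3*(-41)) = -1162 - (-53 + 5)/(5 - 123) = -1162 - (-48)/(-118) = -1162 - (-1)*(-48)/118 = -1162 - 1*24/59 = -1162 - 24/59 = -68582/59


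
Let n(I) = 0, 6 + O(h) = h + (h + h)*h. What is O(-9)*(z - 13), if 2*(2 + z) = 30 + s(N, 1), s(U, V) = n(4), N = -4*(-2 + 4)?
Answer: 0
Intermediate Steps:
O(h) = -6 + h + 2*h**2 (O(h) = -6 + (h + (h + h)*h) = -6 + (h + (2*h)*h) = -6 + (h + 2*h**2) = -6 + h + 2*h**2)
N = -8 (N = -4*2 = -8)
s(U, V) = 0
z = 13 (z = -2 + (30 + 0)/2 = -2 + (1/2)*30 = -2 + 15 = 13)
O(-9)*(z - 13) = (-6 - 9 + 2*(-9)**2)*(13 - 13) = (-6 - 9 + 2*81)*0 = (-6 - 9 + 162)*0 = 147*0 = 0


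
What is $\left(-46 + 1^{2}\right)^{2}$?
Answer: $2025$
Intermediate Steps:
$\left(-46 + 1^{2}\right)^{2} = \left(-46 + 1\right)^{2} = \left(-45\right)^{2} = 2025$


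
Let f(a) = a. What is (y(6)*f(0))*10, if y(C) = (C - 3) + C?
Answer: 0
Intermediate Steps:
y(C) = -3 + 2*C (y(C) = (-3 + C) + C = -3 + 2*C)
(y(6)*f(0))*10 = ((-3 + 2*6)*0)*10 = ((-3 + 12)*0)*10 = (9*0)*10 = 0*10 = 0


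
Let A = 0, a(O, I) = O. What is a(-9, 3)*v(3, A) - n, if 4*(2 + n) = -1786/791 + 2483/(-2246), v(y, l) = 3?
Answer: -171683191/7106344 ≈ -24.159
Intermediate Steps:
n = -20188097/7106344 (n = -2 + (-1786/791 + 2483/(-2246))/4 = -2 + (-1786*1/791 + 2483*(-1/2246))/4 = -2 + (-1786/791 - 2483/2246)/4 = -2 + (¼)*(-5975409/1776586) = -2 - 5975409/7106344 = -20188097/7106344 ≈ -2.8409)
a(-9, 3)*v(3, A) - n = -9*3 - 1*(-20188097/7106344) = -27 + 20188097/7106344 = -171683191/7106344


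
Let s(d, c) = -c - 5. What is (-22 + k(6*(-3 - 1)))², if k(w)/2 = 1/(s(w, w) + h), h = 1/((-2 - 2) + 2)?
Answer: 656100/1369 ≈ 479.25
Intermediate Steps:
s(d, c) = -5 - c
h = -½ (h = 1/(-4 + 2) = 1/(-2) = -½ ≈ -0.50000)
k(w) = 2/(-11/2 - w) (k(w) = 2/((-5 - w) - ½) = 2/(-11/2 - w))
(-22 + k(6*(-3 - 1)))² = (-22 - 4/(11 + 2*(6*(-3 - 1))))² = (-22 - 4/(11 + 2*(6*(-4))))² = (-22 - 4/(11 + 2*(-24)))² = (-22 - 4/(11 - 48))² = (-22 - 4/(-37))² = (-22 - 4*(-1/37))² = (-22 + 4/37)² = (-810/37)² = 656100/1369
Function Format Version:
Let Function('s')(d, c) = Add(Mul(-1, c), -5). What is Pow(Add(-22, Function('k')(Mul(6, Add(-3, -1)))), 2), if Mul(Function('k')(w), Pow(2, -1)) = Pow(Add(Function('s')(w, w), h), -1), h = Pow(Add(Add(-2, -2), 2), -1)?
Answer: Rational(656100, 1369) ≈ 479.25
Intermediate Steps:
Function('s')(d, c) = Add(-5, Mul(-1, c))
h = Rational(-1, 2) (h = Pow(Add(-4, 2), -1) = Pow(-2, -1) = Rational(-1, 2) ≈ -0.50000)
Function('k')(w) = Mul(2, Pow(Add(Rational(-11, 2), Mul(-1, w)), -1)) (Function('k')(w) = Mul(2, Pow(Add(Add(-5, Mul(-1, w)), Rational(-1, 2)), -1)) = Mul(2, Pow(Add(Rational(-11, 2), Mul(-1, w)), -1)))
Pow(Add(-22, Function('k')(Mul(6, Add(-3, -1)))), 2) = Pow(Add(-22, Mul(-4, Pow(Add(11, Mul(2, Mul(6, Add(-3, -1)))), -1))), 2) = Pow(Add(-22, Mul(-4, Pow(Add(11, Mul(2, Mul(6, -4))), -1))), 2) = Pow(Add(-22, Mul(-4, Pow(Add(11, Mul(2, -24)), -1))), 2) = Pow(Add(-22, Mul(-4, Pow(Add(11, -48), -1))), 2) = Pow(Add(-22, Mul(-4, Pow(-37, -1))), 2) = Pow(Add(-22, Mul(-4, Rational(-1, 37))), 2) = Pow(Add(-22, Rational(4, 37)), 2) = Pow(Rational(-810, 37), 2) = Rational(656100, 1369)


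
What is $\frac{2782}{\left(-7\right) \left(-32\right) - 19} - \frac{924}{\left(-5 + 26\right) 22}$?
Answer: $\frac{2372}{205} \approx 11.571$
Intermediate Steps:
$\frac{2782}{\left(-7\right) \left(-32\right) - 19} - \frac{924}{\left(-5 + 26\right) 22} = \frac{2782}{224 - 19} - \frac{924}{21 \cdot 22} = \frac{2782}{205} - \frac{924}{462} = 2782 \cdot \frac{1}{205} - 2 = \frac{2782}{205} - 2 = \frac{2372}{205}$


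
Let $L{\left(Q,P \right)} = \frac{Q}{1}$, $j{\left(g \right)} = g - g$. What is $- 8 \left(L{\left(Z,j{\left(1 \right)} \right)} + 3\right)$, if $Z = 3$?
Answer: $-48$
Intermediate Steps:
$j{\left(g \right)} = 0$
$L{\left(Q,P \right)} = Q$ ($L{\left(Q,P \right)} = Q 1 = Q$)
$- 8 \left(L{\left(Z,j{\left(1 \right)} \right)} + 3\right) = - 8 \left(3 + 3\right) = \left(-8\right) 6 = -48$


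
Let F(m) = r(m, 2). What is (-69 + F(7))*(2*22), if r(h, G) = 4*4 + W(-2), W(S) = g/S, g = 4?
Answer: -2420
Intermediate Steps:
W(S) = 4/S
r(h, G) = 14 (r(h, G) = 4*4 + 4/(-2) = 16 + 4*(-½) = 16 - 2 = 14)
F(m) = 14
(-69 + F(7))*(2*22) = (-69 + 14)*(2*22) = -55*44 = -2420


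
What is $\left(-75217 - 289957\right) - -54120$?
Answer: $-311054$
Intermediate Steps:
$\left(-75217 - 289957\right) - -54120 = -365174 + \left(-62836 + 116956\right) = -365174 + 54120 = -311054$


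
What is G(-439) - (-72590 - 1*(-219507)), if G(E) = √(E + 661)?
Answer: -146917 + √222 ≈ -1.4690e+5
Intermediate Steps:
G(E) = √(661 + E)
G(-439) - (-72590 - 1*(-219507)) = √(661 - 439) - (-72590 - 1*(-219507)) = √222 - (-72590 + 219507) = √222 - 1*146917 = √222 - 146917 = -146917 + √222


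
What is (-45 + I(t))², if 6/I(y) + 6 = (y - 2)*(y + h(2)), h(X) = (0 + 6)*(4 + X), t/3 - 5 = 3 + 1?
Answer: 553802089/273529 ≈ 2024.7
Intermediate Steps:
t = 27 (t = 15 + 3*(3 + 1) = 15 + 3*4 = 15 + 12 = 27)
h(X) = 24 + 6*X (h(X) = 6*(4 + X) = 24 + 6*X)
I(y) = 6/(-6 + (-2 + y)*(36 + y)) (I(y) = 6/(-6 + (y - 2)*(y + (24 + 6*2))) = 6/(-6 + (-2 + y)*(y + (24 + 12))) = 6/(-6 + (-2 + y)*(y + 36)) = 6/(-6 + (-2 + y)*(36 + y)))
(-45 + I(t))² = (-45 + 6/(-78 + 27² + 34*27))² = (-45 + 6/(-78 + 729 + 918))² = (-45 + 6/1569)² = (-45 + 6*(1/1569))² = (-45 + 2/523)² = (-23533/523)² = 553802089/273529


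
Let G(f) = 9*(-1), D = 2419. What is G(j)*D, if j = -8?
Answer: -21771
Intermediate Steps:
G(f) = -9
G(j)*D = -9*2419 = -21771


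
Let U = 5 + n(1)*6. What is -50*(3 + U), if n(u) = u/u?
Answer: -700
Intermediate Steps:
n(u) = 1
U = 11 (U = 5 + 1*6 = 5 + 6 = 11)
-50*(3 + U) = -50*(3 + 11) = -50*14 = -700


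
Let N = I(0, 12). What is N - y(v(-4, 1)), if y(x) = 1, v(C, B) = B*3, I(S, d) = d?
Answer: 11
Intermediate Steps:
N = 12
v(C, B) = 3*B
N - y(v(-4, 1)) = 12 - 1*1 = 12 - 1 = 11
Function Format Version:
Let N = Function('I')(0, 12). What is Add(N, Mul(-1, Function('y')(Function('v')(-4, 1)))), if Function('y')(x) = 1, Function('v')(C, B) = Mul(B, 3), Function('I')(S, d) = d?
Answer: 11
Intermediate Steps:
N = 12
Function('v')(C, B) = Mul(3, B)
Add(N, Mul(-1, Function('y')(Function('v')(-4, 1)))) = Add(12, Mul(-1, 1)) = Add(12, -1) = 11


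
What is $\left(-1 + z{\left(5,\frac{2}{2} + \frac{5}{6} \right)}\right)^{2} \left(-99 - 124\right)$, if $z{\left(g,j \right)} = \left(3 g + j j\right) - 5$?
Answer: $- \frac{44159575}{1296} \approx -34074.0$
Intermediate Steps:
$z{\left(g,j \right)} = -5 + j^{2} + 3 g$ ($z{\left(g,j \right)} = \left(3 g + j^{2}\right) - 5 = \left(j^{2} + 3 g\right) - 5 = -5 + j^{2} + 3 g$)
$\left(-1 + z{\left(5,\frac{2}{2} + \frac{5}{6} \right)}\right)^{2} \left(-99 - 124\right) = \left(-1 + \left(-5 + \left(\frac{2}{2} + \frac{5}{6}\right)^{2} + 3 \cdot 5\right)\right)^{2} \left(-99 - 124\right) = \left(-1 + \left(-5 + \left(2 \cdot \frac{1}{2} + 5 \cdot \frac{1}{6}\right)^{2} + 15\right)\right)^{2} \left(-223\right) = \left(-1 + \left(-5 + \left(1 + \frac{5}{6}\right)^{2} + 15\right)\right)^{2} \left(-223\right) = \left(-1 + \left(-5 + \left(\frac{11}{6}\right)^{2} + 15\right)\right)^{2} \left(-223\right) = \left(-1 + \left(-5 + \frac{121}{36} + 15\right)\right)^{2} \left(-223\right) = \left(-1 + \frac{481}{36}\right)^{2} \left(-223\right) = \left(\frac{445}{36}\right)^{2} \left(-223\right) = \frac{198025}{1296} \left(-223\right) = - \frac{44159575}{1296}$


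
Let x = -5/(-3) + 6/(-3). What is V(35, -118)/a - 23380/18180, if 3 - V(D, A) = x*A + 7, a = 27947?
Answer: -32709433/25403823 ≈ -1.2876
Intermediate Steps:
x = -1/3 (x = -5*(-1/3) + 6*(-1/3) = 5/3 - 2 = -1/3 ≈ -0.33333)
V(D, A) = -4 + A/3 (V(D, A) = 3 - (-A/3 + 7) = 3 - (7 - A/3) = 3 + (-7 + A/3) = -4 + A/3)
V(35, -118)/a - 23380/18180 = (-4 + (1/3)*(-118))/27947 - 23380/18180 = (-4 - 118/3)*(1/27947) - 23380*1/18180 = -130/3*1/27947 - 1169/909 = -130/83841 - 1169/909 = -32709433/25403823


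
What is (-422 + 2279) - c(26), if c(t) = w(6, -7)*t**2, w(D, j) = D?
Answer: -2199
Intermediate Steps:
c(t) = 6*t**2
(-422 + 2279) - c(26) = (-422 + 2279) - 6*26**2 = 1857 - 6*676 = 1857 - 1*4056 = 1857 - 4056 = -2199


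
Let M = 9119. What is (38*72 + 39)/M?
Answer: 2775/9119 ≈ 0.30431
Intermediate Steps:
(38*72 + 39)/M = (38*72 + 39)/9119 = (2736 + 39)*(1/9119) = 2775*(1/9119) = 2775/9119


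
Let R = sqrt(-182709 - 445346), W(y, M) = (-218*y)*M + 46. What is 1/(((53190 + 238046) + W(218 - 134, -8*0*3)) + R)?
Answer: 291282/84845831579 - I*sqrt(628055)/84845831579 ≈ 3.4331e-6 - 9.3405e-9*I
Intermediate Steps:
W(y, M) = 46 - 218*M*y (W(y, M) = -218*M*y + 46 = 46 - 218*M*y)
R = I*sqrt(628055) (R = sqrt(-628055) = I*sqrt(628055) ≈ 792.5*I)
1/(((53190 + 238046) + W(218 - 134, -8*0*3)) + R) = 1/(((53190 + 238046) + (46 - 218*-8*0*3*(218 - 134))) + I*sqrt(628055)) = 1/((291236 + (46 - 218*0*3*84)) + I*sqrt(628055)) = 1/((291236 + (46 - 218*0*84)) + I*sqrt(628055)) = 1/((291236 + (46 + 0)) + I*sqrt(628055)) = 1/((291236 + 46) + I*sqrt(628055)) = 1/(291282 + I*sqrt(628055))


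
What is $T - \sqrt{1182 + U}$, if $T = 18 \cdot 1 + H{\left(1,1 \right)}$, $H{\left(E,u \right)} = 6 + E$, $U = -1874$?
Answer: $25 - 2 i \sqrt{173} \approx 25.0 - 26.306 i$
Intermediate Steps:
$T = 25$ ($T = 18 \cdot 1 + \left(6 + 1\right) = 18 + 7 = 25$)
$T - \sqrt{1182 + U} = 25 - \sqrt{1182 - 1874} = 25 - \sqrt{-692} = 25 - 2 i \sqrt{173}$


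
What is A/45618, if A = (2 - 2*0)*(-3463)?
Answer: -3463/22809 ≈ -0.15183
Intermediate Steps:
A = -6926 (A = (2 + 0)*(-3463) = 2*(-3463) = -6926)
A/45618 = -6926/45618 = -6926*1/45618 = -3463/22809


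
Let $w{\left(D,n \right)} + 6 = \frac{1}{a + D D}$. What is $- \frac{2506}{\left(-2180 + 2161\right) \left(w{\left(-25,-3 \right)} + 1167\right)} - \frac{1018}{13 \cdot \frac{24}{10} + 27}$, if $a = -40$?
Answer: $- \frac{32628734575}{1877609697} \approx -17.378$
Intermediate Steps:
$w{\left(D,n \right)} = -6 + \frac{1}{-40 + D^{2}}$ ($w{\left(D,n \right)} = -6 + \frac{1}{-40 + D D} = -6 + \frac{1}{-40 + D^{2}}$)
$- \frac{2506}{\left(-2180 + 2161\right) \left(w{\left(-25,-3 \right)} + 1167\right)} - \frac{1018}{13 \cdot \frac{24}{10} + 27} = - \frac{2506}{\left(-2180 + 2161\right) \left(\frac{241 - 6 \left(-25\right)^{2}}{-40 + \left(-25\right)^{2}} + 1167\right)} - \frac{1018}{13 \cdot \frac{24}{10} + 27} = - \frac{2506}{\left(-19\right) \left(\frac{241 - 3750}{-40 + 625} + 1167\right)} - \frac{1018}{13 \cdot 24 \cdot \frac{1}{10} + 27} = - \frac{2506}{\left(-19\right) \left(\frac{241 - 3750}{585} + 1167\right)} - \frac{1018}{13 \cdot \frac{12}{5} + 27} = - \frac{2506}{\left(-19\right) \left(\frac{1}{585} \left(-3509\right) + 1167\right)} - \frac{1018}{\frac{156}{5} + 27} = - \frac{2506}{\left(-19\right) \left(- \frac{3509}{585} + 1167\right)} - \frac{1018}{\frac{291}{5}} = - \frac{2506}{\left(-19\right) \frac{679186}{585}} - \frac{5090}{291} = - \frac{2506}{- \frac{12904534}{585}} - \frac{5090}{291} = \left(-2506\right) \left(- \frac{585}{12904534}\right) - \frac{5090}{291} = \frac{733005}{6452267} - \frac{5090}{291} = - \frac{32628734575}{1877609697}$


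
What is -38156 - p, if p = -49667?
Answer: 11511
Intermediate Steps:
-38156 - p = -38156 - 1*(-49667) = -38156 + 49667 = 11511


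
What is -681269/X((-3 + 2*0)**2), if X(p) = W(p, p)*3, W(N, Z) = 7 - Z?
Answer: 681269/6 ≈ 1.1354e+5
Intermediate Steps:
X(p) = 21 - 3*p (X(p) = (7 - p)*3 = 21 - 3*p)
-681269/X((-3 + 2*0)**2) = -681269/(21 - 3*(-3 + 2*0)**2) = -681269/(21 - 3*(-3 + 0)**2) = -681269/(21 - 3*(-3)**2) = -681269/(21 - 3*9) = -681269/(21 - 27) = -681269/(-6) = -681269*(-1/6) = 681269/6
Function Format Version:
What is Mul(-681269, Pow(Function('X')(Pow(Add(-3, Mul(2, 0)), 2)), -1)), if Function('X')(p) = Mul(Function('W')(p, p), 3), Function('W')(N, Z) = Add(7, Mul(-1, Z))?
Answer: Rational(681269, 6) ≈ 1.1354e+5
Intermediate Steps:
Function('X')(p) = Add(21, Mul(-3, p)) (Function('X')(p) = Mul(Add(7, Mul(-1, p)), 3) = Add(21, Mul(-3, p)))
Mul(-681269, Pow(Function('X')(Pow(Add(-3, Mul(2, 0)), 2)), -1)) = Mul(-681269, Pow(Add(21, Mul(-3, Pow(Add(-3, Mul(2, 0)), 2))), -1)) = Mul(-681269, Pow(Add(21, Mul(-3, Pow(Add(-3, 0), 2))), -1)) = Mul(-681269, Pow(Add(21, Mul(-3, Pow(-3, 2))), -1)) = Mul(-681269, Pow(Add(21, Mul(-3, 9)), -1)) = Mul(-681269, Pow(Add(21, -27), -1)) = Mul(-681269, Pow(-6, -1)) = Mul(-681269, Rational(-1, 6)) = Rational(681269, 6)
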